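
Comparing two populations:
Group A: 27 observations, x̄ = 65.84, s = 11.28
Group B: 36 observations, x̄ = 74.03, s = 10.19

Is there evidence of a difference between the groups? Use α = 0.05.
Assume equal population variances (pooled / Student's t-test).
Student's two-sample t-test (equal variances):
H₀: μ₁ = μ₂
H₁: μ₁ ≠ μ₂
df = n₁ + n₂ - 2 = 61
Pooled variance s_p² = [(n₁-1)s₁² + (n₂-1)s₂²] / (n₁ + n₂ - 2) = [(26)(11.28²) + (35)(10.19²)] / 61 = 113.8109
SE = √(s_p²(1/n₁ + 1/n₂)) = √(113.8109 × (1/27 + 1/36)) = 2.7160
t = (x̄₁ - x̄₂) / SE = (65.84 - 74.03) / 2.7160 = -8.19 / 2.7160 = -3.015
p-value = 0.0037

Since p-value < α = 0.05, we reject H₀.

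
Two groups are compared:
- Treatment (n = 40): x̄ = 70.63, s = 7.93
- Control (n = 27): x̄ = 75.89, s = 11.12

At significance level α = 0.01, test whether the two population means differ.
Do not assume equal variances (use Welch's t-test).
Welch's two-sample t-test:
H₀: μ₁ = μ₂
H₁: μ₁ ≠ μ₂
s₁²/n₁ = 7.93²/40 = 1.5721,  s₂²/n₂ = 11.12²/27 = 4.5798
SE = √(s₁²/n₁ + s₂²/n₂) = √(1.5721 + 4.5798) = 2.4803
df (Welch-Satterthwaite) = (s₁²/n₁ + s₂²/n₂)² / [(s₁²/n₁)²/(n₁-1) + (s₂²/n₂)²/(n₂-1)] ≈ 43.50
t = (x̄₁ - x̄₂) / SE = (70.63 - 75.89) / 2.4803 = -5.26 / 2.4803 = -2.121
p-value = 0.0397

Since p-value > α = 0.01, we fail to reject H₀.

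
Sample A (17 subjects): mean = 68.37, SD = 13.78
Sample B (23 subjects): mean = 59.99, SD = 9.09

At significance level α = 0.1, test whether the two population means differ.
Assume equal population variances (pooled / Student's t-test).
Student's two-sample t-test (equal variances):
H₀: μ₁ = μ₂
H₁: μ₁ ≠ μ₂
df = n₁ + n₂ - 2 = 38
Pooled variance s_p² = [(n₁-1)s₁² + (n₂-1)s₂²] / (n₁ + n₂ - 2) = [(16)(13.78²) + (22)(9.09²)] / 38 = 127.7903
SE = √(s_p²(1/n₁ + 1/n₂)) = √(127.7903 × (1/17 + 1/23)) = 3.6157
t = (x̄₁ - x̄₂) / SE = (68.37 - 59.99) / 3.6157 = 8.38 / 3.6157 = 2.318
p-value = 0.0259

Since p-value < α = 0.1, we reject H₀.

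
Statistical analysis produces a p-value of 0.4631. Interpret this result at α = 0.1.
Since p = 0.4631 > α = 0.1, fail to reject H₀.
There is insufficient evidence to reject the null hypothesis; the result is not statistically significant at the 0.1 level.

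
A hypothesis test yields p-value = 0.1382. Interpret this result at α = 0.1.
Since p = 0.1382 > α = 0.1, fail to reject H₀.
There is insufficient evidence to reject the null hypothesis; the result is not statistically significant at the 0.1 level.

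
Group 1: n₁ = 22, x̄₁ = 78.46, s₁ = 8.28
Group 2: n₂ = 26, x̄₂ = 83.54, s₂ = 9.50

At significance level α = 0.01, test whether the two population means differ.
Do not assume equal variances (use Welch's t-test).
Welch's two-sample t-test:
H₀: μ₁ = μ₂
H₁: μ₁ ≠ μ₂
s₁²/n₁ = 8.28²/22 = 3.1163,  s₂²/n₂ = 9.50²/26 = 3.4712
SE = √(s₁²/n₁ + s₂²/n₂) = √(3.1163 + 3.4712) = 2.5666
df (Welch-Satterthwaite) = (s₁²/n₁ + s₂²/n₂)² / [(s₁²/n₁)²/(n₁-1) + (s₂²/n₂)²/(n₂-1)] ≈ 45.95
t = (x̄₁ - x̄₂) / SE = (78.46 - 83.54) / 2.5666 = -5.08 / 2.5666 = -1.979
p-value = 0.0538

Since p-value > α = 0.01, we fail to reject H₀.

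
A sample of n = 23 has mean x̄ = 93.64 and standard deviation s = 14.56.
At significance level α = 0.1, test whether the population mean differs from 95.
One-sample t-test:
H₀: μ = 95
H₁: μ ≠ 95
df = n - 1 = 22
t = (x̄ - μ₀) / (s/√n) = (93.64 - 95) / (14.56/√23) = -0.448
p-value = 0.6586

Since p-value > α = 0.1, we fail to reject H₀.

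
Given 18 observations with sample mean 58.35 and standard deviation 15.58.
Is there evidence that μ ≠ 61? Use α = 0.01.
One-sample t-test:
H₀: μ = 61
H₁: μ ≠ 61
df = n - 1 = 17
t = (x̄ - μ₀) / (s/√n) = (58.35 - 61) / (15.58/√18) = -0.722
p-value = 0.4803

Since p-value > α = 0.01, we fail to reject H₀.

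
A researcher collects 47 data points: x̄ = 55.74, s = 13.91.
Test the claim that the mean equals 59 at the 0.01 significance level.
One-sample t-test:
H₀: μ = 59
H₁: μ ≠ 59
df = n - 1 = 46
t = (x̄ - μ₀) / (s/√n) = (55.74 - 59) / (13.91/√47) = -1.607
p-value = 0.1150

Since p-value > α = 0.01, we fail to reject H₀.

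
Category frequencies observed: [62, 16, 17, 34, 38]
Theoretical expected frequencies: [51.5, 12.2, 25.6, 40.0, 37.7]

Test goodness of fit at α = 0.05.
Chi-square goodness of fit test:
H₀: observed counts match expected distribution
H₁: observed counts differ from expected distribution
df = k - 1 = 4
χ² = Σ(O - E)²/E
   = (62 - 51.5)²/51.5 + (16 - 12.2)²/12.2 + (17 - 25.6)²/25.6 + (34 - 40.0)²/40.0 + (38 - 37.7)²/37.7
   = 2.141 + 1.184 + 2.889 + 0.900 + 0.002
   = 7.12
p-value = 0.1299

Since p-value > α = 0.05, we fail to reject H₀.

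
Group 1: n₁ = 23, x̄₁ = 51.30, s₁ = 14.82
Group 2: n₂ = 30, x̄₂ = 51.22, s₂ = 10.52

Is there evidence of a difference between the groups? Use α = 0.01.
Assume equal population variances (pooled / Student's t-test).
Student's two-sample t-test (equal variances):
H₀: μ₁ = μ₂
H₁: μ₁ ≠ μ₂
df = n₁ + n₂ - 2 = 51
Pooled variance s_p² = [(n₁-1)s₁² + (n₂-1)s₂²] / (n₁ + n₂ - 2) = [(22)(14.82²) + (29)(10.52²)] / 51 = 157.6736
SE = √(s_p²(1/n₁ + 1/n₂)) = √(157.6736 × (1/23 + 1/30)) = 3.4801
t = (x̄₁ - x̄₂) / SE = (51.30 - 51.22) / 3.4801 = 0.08 / 3.4801 = 0.023
p-value = 0.9817

Since p-value > α = 0.01, we fail to reject H₀.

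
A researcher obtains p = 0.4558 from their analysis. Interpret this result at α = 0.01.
Since p = 0.4558 > α = 0.01, fail to reject H₀.
There is insufficient evidence to reject the null hypothesis; the result is not statistically significant at the 0.01 level.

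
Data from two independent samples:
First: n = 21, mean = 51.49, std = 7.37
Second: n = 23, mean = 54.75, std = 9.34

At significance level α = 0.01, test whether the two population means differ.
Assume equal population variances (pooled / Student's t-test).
Student's two-sample t-test (equal variances):
H₀: μ₁ = μ₂
H₁: μ₁ ≠ μ₂
df = n₁ + n₂ - 2 = 42
Pooled variance s_p² = [(n₁-1)s₁² + (n₂-1)s₂²] / (n₁ + n₂ - 2) = [(20)(7.37²) + (22)(9.34²)] / 42 = 71.5600
SE = √(s_p²(1/n₁ + 1/n₂)) = √(71.5600 × (1/21 + 1/23)) = 2.5532
t = (x̄₁ - x̄₂) / SE = (51.49 - 54.75) / 2.5532 = -3.26 / 2.5532 = -1.277
p-value = 0.2087

Since p-value > α = 0.01, we fail to reject H₀.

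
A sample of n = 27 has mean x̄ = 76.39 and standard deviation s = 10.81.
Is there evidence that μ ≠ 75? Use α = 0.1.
One-sample t-test:
H₀: μ = 75
H₁: μ ≠ 75
df = n - 1 = 26
t = (x̄ - μ₀) / (s/√n) = (76.39 - 75) / (10.81/√27) = 0.668
p-value = 0.5099

Since p-value > α = 0.1, we fail to reject H₀.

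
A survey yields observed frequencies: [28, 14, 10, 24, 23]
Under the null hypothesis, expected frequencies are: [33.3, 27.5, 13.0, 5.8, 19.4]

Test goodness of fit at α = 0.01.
Chi-square goodness of fit test:
H₀: observed counts match expected distribution
H₁: observed counts differ from expected distribution
df = k - 1 = 4
χ² = Σ(O - E)²/E
   = (28 - 33.3)²/33.3 + (14 - 27.5)²/27.5 + (10 - 13.0)²/13.0 + (24 - 5.8)²/5.8 + (23 - 19.4)²/19.4
   = 0.844 + 6.627 + 0.692 + 57.110 + 0.668
   = 65.94
p-value < 0.0001

Since p-value < α = 0.01, we reject H₀.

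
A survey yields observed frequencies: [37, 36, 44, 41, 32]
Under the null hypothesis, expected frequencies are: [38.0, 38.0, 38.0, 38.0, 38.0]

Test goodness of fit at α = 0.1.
Chi-square goodness of fit test:
H₀: observed counts match expected distribution
H₁: observed counts differ from expected distribution
df = k - 1 = 4
χ² = Σ(O - E)²/E
   = (37 - 38.0)²/38.0 + (36 - 38.0)²/38.0 + (44 - 38.0)²/38.0 + (41 - 38.0)²/38.0 + (32 - 38.0)²/38.0
   = 0.026 + 0.105 + 0.947 + 0.237 + 0.947
   = 2.26
p-value = 0.6875

Since p-value > α = 0.1, we fail to reject H₀.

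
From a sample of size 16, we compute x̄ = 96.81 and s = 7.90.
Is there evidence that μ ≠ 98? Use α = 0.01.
One-sample t-test:
H₀: μ = 98
H₁: μ ≠ 98
df = n - 1 = 15
t = (x̄ - μ₀) / (s/√n) = (96.81 - 98) / (7.90/√16) = -0.603
p-value = 0.5558

Since p-value > α = 0.01, we fail to reject H₀.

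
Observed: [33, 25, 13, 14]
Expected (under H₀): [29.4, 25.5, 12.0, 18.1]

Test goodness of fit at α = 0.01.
Chi-square goodness of fit test:
H₀: observed counts match expected distribution
H₁: observed counts differ from expected distribution
df = k - 1 = 3
χ² = Σ(O - E)²/E
   = (33 - 29.4)²/29.4 + (25 - 25.5)²/25.5 + (13 - 12.0)²/12.0 + (14 - 18.1)²/18.1
   = 0.441 + 0.010 + 0.083 + 0.929
   = 1.46
p-value = 0.6909

Since p-value > α = 0.01, we fail to reject H₀.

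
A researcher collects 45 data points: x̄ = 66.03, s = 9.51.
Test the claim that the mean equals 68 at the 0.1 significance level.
One-sample t-test:
H₀: μ = 68
H₁: μ ≠ 68
df = n - 1 = 44
t = (x̄ - μ₀) / (s/√n) = (66.03 - 68) / (9.51/√45) = -1.390
p-value = 0.1716

Since p-value > α = 0.1, we fail to reject H₀.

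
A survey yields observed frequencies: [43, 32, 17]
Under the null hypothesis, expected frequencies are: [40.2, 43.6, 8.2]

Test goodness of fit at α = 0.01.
Chi-square goodness of fit test:
H₀: observed counts match expected distribution
H₁: observed counts differ from expected distribution
df = k - 1 = 2
χ² = Σ(O - E)²/E
   = (43 - 40.2)²/40.2 + (32 - 43.6)²/43.6 + (17 - 8.2)²/8.2
   = 0.195 + 3.086 + 9.444
   = 12.73
p-value = 0.0017

Since p-value < α = 0.01, we reject H₀.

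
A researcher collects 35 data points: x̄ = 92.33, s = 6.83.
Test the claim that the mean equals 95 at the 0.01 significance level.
One-sample t-test:
H₀: μ = 95
H₁: μ ≠ 95
df = n - 1 = 34
t = (x̄ - μ₀) / (s/√n) = (92.33 - 95) / (6.83/√35) = -2.313
p-value = 0.0269

Since p-value > α = 0.01, we fail to reject H₀.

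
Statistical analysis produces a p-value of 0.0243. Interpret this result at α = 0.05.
Since p = 0.0243 < α = 0.05, reject H₀.
There is sufficient evidence to reject the null hypothesis; the result is statistically significant at the 0.05 level.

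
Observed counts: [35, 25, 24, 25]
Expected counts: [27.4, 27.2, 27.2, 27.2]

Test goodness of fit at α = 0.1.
Chi-square goodness of fit test:
H₀: observed counts match expected distribution
H₁: observed counts differ from expected distribution
df = k - 1 = 3
χ² = Σ(O - E)²/E
   = (35 - 27.4)²/27.4 + (25 - 27.2)²/27.2 + (24 - 27.2)²/27.2 + (25 - 27.2)²/27.2
   = 2.108 + 0.178 + 0.376 + 0.178
   = 2.84
p-value = 0.4169

Since p-value > α = 0.1, we fail to reject H₀.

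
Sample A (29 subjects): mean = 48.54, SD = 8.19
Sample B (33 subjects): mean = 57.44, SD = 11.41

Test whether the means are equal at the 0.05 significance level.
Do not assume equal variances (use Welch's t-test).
Welch's two-sample t-test:
H₀: μ₁ = μ₂
H₁: μ₁ ≠ μ₂
s₁²/n₁ = 8.19²/29 = 2.3130,  s₂²/n₂ = 11.41²/33 = 3.9451
SE = √(s₁²/n₁ + s₂²/n₂) = √(2.3130 + 3.9451) = 2.5016
df (Welch-Satterthwaite) = (s₁²/n₁ + s₂²/n₂)² / [(s₁²/n₁)²/(n₁-1) + (s₂²/n₂)²/(n₂-1)] ≈ 57.81
t = (x̄₁ - x̄₂) / SE = (48.54 - 57.44) / 2.5016 = -8.90 / 2.5016 = -3.558
p-value = 0.0008

Since p-value < α = 0.05, we reject H₀.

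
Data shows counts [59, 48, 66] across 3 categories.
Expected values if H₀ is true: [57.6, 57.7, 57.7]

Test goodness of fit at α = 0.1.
Chi-square goodness of fit test:
H₀: observed counts match expected distribution
H₁: observed counts differ from expected distribution
df = k - 1 = 2
χ² = Σ(O - E)²/E
   = (59 - 57.6)²/57.6 + (48 - 57.7)²/57.7 + (66 - 57.7)²/57.7
   = 0.034 + 1.631 + 1.194
   = 2.86
p-value = 0.2395

Since p-value > α = 0.1, we fail to reject H₀.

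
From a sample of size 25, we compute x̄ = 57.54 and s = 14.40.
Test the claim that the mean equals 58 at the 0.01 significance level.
One-sample t-test:
H₀: μ = 58
H₁: μ ≠ 58
df = n - 1 = 24
t = (x̄ - μ₀) / (s/√n) = (57.54 - 58) / (14.40/√25) = -0.160
p-value = 0.8744

Since p-value > α = 0.01, we fail to reject H₀.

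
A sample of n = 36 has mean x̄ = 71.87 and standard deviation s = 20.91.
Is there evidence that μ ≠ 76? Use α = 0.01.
One-sample t-test:
H₀: μ = 76
H₁: μ ≠ 76
df = n - 1 = 35
t = (x̄ - μ₀) / (s/√n) = (71.87 - 76) / (20.91/√36) = -1.185
p-value = 0.2440

Since p-value > α = 0.01, we fail to reject H₀.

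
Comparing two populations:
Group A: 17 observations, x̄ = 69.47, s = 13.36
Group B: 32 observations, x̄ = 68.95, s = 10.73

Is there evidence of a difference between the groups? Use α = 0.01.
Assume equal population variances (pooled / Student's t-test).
Student's two-sample t-test (equal variances):
H₀: μ₁ = μ₂
H₁: μ₁ ≠ μ₂
df = n₁ + n₂ - 2 = 47
Pooled variance s_p² = [(n₁-1)s₁² + (n₂-1)s₂²] / (n₁ + n₂ - 2) = [(16)(13.36²) + (31)(10.73²)] / 47 = 136.7011
SE = √(s_p²(1/n₁ + 1/n₂)) = √(136.7011 × (1/17 + 1/32)) = 3.5090
t = (x̄₁ - x̄₂) / SE = (69.47 - 68.95) / 3.5090 = 0.52 / 3.5090 = 0.148
p-value = 0.8828

Since p-value > α = 0.01, we fail to reject H₀.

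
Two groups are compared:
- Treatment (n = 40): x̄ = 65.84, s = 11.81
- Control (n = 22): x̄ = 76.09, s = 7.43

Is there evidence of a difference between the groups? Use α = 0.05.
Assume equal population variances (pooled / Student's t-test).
Student's two-sample t-test (equal variances):
H₀: μ₁ = μ₂
H₁: μ₁ ≠ μ₂
df = n₁ + n₂ - 2 = 60
Pooled variance s_p² = [(n₁-1)s₁² + (n₂-1)s₂²] / (n₁ + n₂ - 2) = [(39)(11.81²) + (21)(7.43²)] / 60 = 109.9812
SE = √(s_p²(1/n₁ + 1/n₂)) = √(109.9812 × (1/40 + 1/22)) = 2.7836
t = (x̄₁ - x̄₂) / SE = (65.84 - 76.09) / 2.7836 = -10.25 / 2.7836 = -3.682
p-value = 0.0005

Since p-value < α = 0.05, we reject H₀.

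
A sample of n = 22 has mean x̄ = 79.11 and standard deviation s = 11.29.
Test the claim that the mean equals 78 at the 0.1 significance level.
One-sample t-test:
H₀: μ = 78
H₁: μ ≠ 78
df = n - 1 = 21
t = (x̄ - μ₀) / (s/√n) = (79.11 - 78) / (11.29/√22) = 0.461
p-value = 0.6494

Since p-value > α = 0.1, we fail to reject H₀.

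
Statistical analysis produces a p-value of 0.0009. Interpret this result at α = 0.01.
Since p = 0.0009 < α = 0.01, reject H₀.
There is sufficient evidence to reject the null hypothesis; the result is statistically significant at the 0.01 level.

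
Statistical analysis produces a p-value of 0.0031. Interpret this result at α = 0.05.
Since p = 0.0031 < α = 0.05, reject H₀.
There is sufficient evidence to reject the null hypothesis; the result is statistically significant at the 0.05 level.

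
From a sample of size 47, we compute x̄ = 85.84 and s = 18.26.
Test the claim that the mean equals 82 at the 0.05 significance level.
One-sample t-test:
H₀: μ = 82
H₁: μ ≠ 82
df = n - 1 = 46
t = (x̄ - μ₀) / (s/√n) = (85.84 - 82) / (18.26/√47) = 1.442
p-value = 0.1562

Since p-value > α = 0.05, we fail to reject H₀.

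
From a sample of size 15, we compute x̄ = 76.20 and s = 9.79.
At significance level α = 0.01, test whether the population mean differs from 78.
One-sample t-test:
H₀: μ = 78
H₁: μ ≠ 78
df = n - 1 = 14
t = (x̄ - μ₀) / (s/√n) = (76.20 - 78) / (9.79/√15) = -0.712
p-value = 0.4881

Since p-value > α = 0.01, we fail to reject H₀.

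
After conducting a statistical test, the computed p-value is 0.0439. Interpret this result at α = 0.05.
Since p = 0.0439 < α = 0.05, reject H₀.
There is sufficient evidence to reject the null hypothesis; the result is statistically significant at the 0.05 level.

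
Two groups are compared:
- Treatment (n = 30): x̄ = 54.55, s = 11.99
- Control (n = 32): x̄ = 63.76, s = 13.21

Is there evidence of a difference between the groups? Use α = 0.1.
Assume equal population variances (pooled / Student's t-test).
Student's two-sample t-test (equal variances):
H₀: μ₁ = μ₂
H₁: μ₁ ≠ μ₂
df = n₁ + n₂ - 2 = 60
Pooled variance s_p² = [(n₁-1)s₁² + (n₂-1)s₂²] / (n₁ + n₂ - 2) = [(29)(11.99²) + (31)(13.21²)] / 60 = 159.6445
SE = √(s_p²(1/n₁ + 1/n₂)) = √(159.6445 × (1/30 + 1/32)) = 3.2110
t = (x̄₁ - x̄₂) / SE = (54.55 - 63.76) / 3.2110 = -9.21 / 3.2110 = -2.868
p-value = 0.0057

Since p-value < α = 0.1, we reject H₀.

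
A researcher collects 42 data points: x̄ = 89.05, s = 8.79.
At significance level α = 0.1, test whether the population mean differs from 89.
One-sample t-test:
H₀: μ = 89
H₁: μ ≠ 89
df = n - 1 = 41
t = (x̄ - μ₀) / (s/√n) = (89.05 - 89) / (8.79/√42) = 0.037
p-value = 0.9708

Since p-value > α = 0.1, we fail to reject H₀.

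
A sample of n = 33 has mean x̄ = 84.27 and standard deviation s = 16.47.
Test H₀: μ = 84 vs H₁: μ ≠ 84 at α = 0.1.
One-sample t-test:
H₀: μ = 84
H₁: μ ≠ 84
df = n - 1 = 32
t = (x̄ - μ₀) / (s/√n) = (84.27 - 84) / (16.47/√33) = 0.094
p-value = 0.9256

Since p-value > α = 0.1, we fail to reject H₀.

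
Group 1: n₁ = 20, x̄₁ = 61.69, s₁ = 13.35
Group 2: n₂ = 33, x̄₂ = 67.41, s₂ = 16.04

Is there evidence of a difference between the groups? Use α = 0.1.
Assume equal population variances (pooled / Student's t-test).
Student's two-sample t-test (equal variances):
H₀: μ₁ = μ₂
H₁: μ₁ ≠ μ₂
df = n₁ + n₂ - 2 = 51
Pooled variance s_p² = [(n₁-1)s₁² + (n₂-1)s₂²] / (n₁ + n₂ - 2) = [(19)(13.35²) + (32)(16.04²)] / 51 = 227.8282
SE = √(s_p²(1/n₁ + 1/n₂)) = √(227.8282 × (1/20 + 1/33)) = 4.2773
t = (x̄₁ - x̄₂) / SE = (61.69 - 67.41) / 4.2773 = -5.72 / 4.2773 = -1.337
p-value = 0.1871

Since p-value > α = 0.1, we fail to reject H₀.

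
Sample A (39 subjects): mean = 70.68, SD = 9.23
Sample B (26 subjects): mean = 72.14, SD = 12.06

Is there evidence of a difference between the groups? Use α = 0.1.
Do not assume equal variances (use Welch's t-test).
Welch's two-sample t-test:
H₀: μ₁ = μ₂
H₁: μ₁ ≠ μ₂
s₁²/n₁ = 9.23²/39 = 2.1844,  s₂²/n₂ = 12.06²/26 = 5.5940
SE = √(s₁²/n₁ + s₂²/n₂) = √(2.1844 + 5.5940) = 2.7890
df (Welch-Satterthwaite) = (s₁²/n₁ + s₂²/n₂)² / [(s₁²/n₁)²/(n₁-1) + (s₂²/n₂)²/(n₂-1)] ≈ 43.93
t = (x̄₁ - x̄₂) / SE = (70.68 - 72.14) / 2.7890 = -1.46 / 2.7890 = -0.523
p-value = 0.6033

Since p-value > α = 0.1, we fail to reject H₀.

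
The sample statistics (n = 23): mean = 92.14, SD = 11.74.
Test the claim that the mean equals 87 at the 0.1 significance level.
One-sample t-test:
H₀: μ = 87
H₁: μ ≠ 87
df = n - 1 = 22
t = (x̄ - μ₀) / (s/√n) = (92.14 - 87) / (11.74/√23) = 2.100
p-value = 0.0474

Since p-value < α = 0.1, we reject H₀.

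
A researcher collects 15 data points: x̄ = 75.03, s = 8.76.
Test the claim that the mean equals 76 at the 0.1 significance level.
One-sample t-test:
H₀: μ = 76
H₁: μ ≠ 76
df = n - 1 = 14
t = (x̄ - μ₀) / (s/√n) = (75.03 - 76) / (8.76/√15) = -0.429
p-value = 0.6746

Since p-value > α = 0.1, we fail to reject H₀.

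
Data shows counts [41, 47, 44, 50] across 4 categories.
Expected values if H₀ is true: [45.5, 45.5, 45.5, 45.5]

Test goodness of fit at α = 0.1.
Chi-square goodness of fit test:
H₀: observed counts match expected distribution
H₁: observed counts differ from expected distribution
df = k - 1 = 3
χ² = Σ(O - E)²/E
   = (41 - 45.5)²/45.5 + (47 - 45.5)²/45.5 + (44 - 45.5)²/45.5 + (50 - 45.5)²/45.5
   = 0.445 + 0.049 + 0.049 + 0.445
   = 0.99
p-value = 0.8039

Since p-value > α = 0.1, we fail to reject H₀.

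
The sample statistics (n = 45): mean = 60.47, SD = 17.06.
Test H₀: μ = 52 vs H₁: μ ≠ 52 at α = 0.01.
One-sample t-test:
H₀: μ = 52
H₁: μ ≠ 52
df = n - 1 = 44
t = (x̄ - μ₀) / (s/√n) = (60.47 - 52) / (17.06/√45) = 3.331
p-value = 0.0018

Since p-value < α = 0.01, we reject H₀.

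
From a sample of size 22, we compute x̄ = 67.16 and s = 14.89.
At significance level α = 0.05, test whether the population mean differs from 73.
One-sample t-test:
H₀: μ = 73
H₁: μ ≠ 73
df = n - 1 = 21
t = (x̄ - μ₀) / (s/√n) = (67.16 - 73) / (14.89/√22) = -1.840
p-value = 0.0800

Since p-value > α = 0.05, we fail to reject H₀.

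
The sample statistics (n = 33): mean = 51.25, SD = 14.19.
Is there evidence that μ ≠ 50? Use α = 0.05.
One-sample t-test:
H₀: μ = 50
H₁: μ ≠ 50
df = n - 1 = 32
t = (x̄ - μ₀) / (s/√n) = (51.25 - 50) / (14.19/√33) = 0.506
p-value = 0.6163

Since p-value > α = 0.05, we fail to reject H₀.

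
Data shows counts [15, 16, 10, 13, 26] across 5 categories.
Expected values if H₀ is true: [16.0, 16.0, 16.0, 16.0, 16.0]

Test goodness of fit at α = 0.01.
Chi-square goodness of fit test:
H₀: observed counts match expected distribution
H₁: observed counts differ from expected distribution
df = k - 1 = 4
χ² = Σ(O - E)²/E
   = (15 - 16.0)²/16.0 + (16 - 16.0)²/16.0 + (10 - 16.0)²/16.0 + (13 - 16.0)²/16.0 + (26 - 16.0)²/16.0
   = 0.062 + 0.000 + 2.250 + 0.562 + 6.250
   = 9.12
p-value = 0.0580

Since p-value > α = 0.01, we fail to reject H₀.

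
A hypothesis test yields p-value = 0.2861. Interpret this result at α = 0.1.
Since p = 0.2861 > α = 0.1, fail to reject H₀.
There is insufficient evidence to reject the null hypothesis; the result is not statistically significant at the 0.1 level.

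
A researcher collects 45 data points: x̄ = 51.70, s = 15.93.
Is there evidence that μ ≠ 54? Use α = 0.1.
One-sample t-test:
H₀: μ = 54
H₁: μ ≠ 54
df = n - 1 = 44
t = (x̄ - μ₀) / (s/√n) = (51.70 - 54) / (15.93/√45) = -0.969
p-value = 0.3381

Since p-value > α = 0.1, we fail to reject H₀.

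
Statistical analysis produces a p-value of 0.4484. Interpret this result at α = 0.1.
Since p = 0.4484 > α = 0.1, fail to reject H₀.
There is insufficient evidence to reject the null hypothesis; the result is not statistically significant at the 0.1 level.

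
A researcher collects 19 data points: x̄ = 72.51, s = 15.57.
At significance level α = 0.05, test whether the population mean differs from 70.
One-sample t-test:
H₀: μ = 70
H₁: μ ≠ 70
df = n - 1 = 18
t = (x̄ - μ₀) / (s/√n) = (72.51 - 70) / (15.57/√19) = 0.703
p-value = 0.4912

Since p-value > α = 0.05, we fail to reject H₀.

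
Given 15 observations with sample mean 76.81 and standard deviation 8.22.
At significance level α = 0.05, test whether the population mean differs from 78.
One-sample t-test:
H₀: μ = 78
H₁: μ ≠ 78
df = n - 1 = 14
t = (x̄ - μ₀) / (s/√n) = (76.81 - 78) / (8.22/√15) = -0.561
p-value = 0.5839

Since p-value > α = 0.05, we fail to reject H₀.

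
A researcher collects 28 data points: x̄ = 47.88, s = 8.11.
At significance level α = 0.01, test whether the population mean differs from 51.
One-sample t-test:
H₀: μ = 51
H₁: μ ≠ 51
df = n - 1 = 27
t = (x̄ - μ₀) / (s/√n) = (47.88 - 51) / (8.11/√28) = -2.036
p-value = 0.0517

Since p-value > α = 0.01, we fail to reject H₀.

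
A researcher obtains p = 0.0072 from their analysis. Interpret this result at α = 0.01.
Since p = 0.0072 < α = 0.01, reject H₀.
There is sufficient evidence to reject the null hypothesis; the result is statistically significant at the 0.01 level.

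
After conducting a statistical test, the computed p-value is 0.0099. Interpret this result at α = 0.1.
Since p = 0.0099 < α = 0.1, reject H₀.
There is sufficient evidence to reject the null hypothesis; the result is statistically significant at the 0.1 level.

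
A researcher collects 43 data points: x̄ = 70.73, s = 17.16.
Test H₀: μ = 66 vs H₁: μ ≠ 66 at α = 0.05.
One-sample t-test:
H₀: μ = 66
H₁: μ ≠ 66
df = n - 1 = 42
t = (x̄ - μ₀) / (s/√n) = (70.73 - 66) / (17.16/√43) = 1.807
p-value = 0.0779

Since p-value > α = 0.05, we fail to reject H₀.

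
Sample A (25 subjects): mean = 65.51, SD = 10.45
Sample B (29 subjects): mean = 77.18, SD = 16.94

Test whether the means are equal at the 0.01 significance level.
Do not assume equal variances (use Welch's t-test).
Welch's two-sample t-test:
H₀: μ₁ = μ₂
H₁: μ₁ ≠ μ₂
s₁²/n₁ = 10.45²/25 = 4.3681,  s₂²/n₂ = 16.94²/29 = 9.8953
SE = √(s₁²/n₁ + s₂²/n₂) = √(4.3681 + 9.8953) = 3.7767
df (Welch-Satterthwaite) = (s₁²/n₁ + s₂²/n₂)² / [(s₁²/n₁)²/(n₁-1) + (s₂²/n₂)²/(n₂-1)] ≈ 47.40
t = (x̄₁ - x̄₂) / SE = (65.51 - 77.18) / 3.7767 = -11.67 / 3.7767 = -3.090
p-value = 0.0033

Since p-value < α = 0.01, we reject H₀.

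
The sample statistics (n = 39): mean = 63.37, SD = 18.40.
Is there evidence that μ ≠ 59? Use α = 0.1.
One-sample t-test:
H₀: μ = 59
H₁: μ ≠ 59
df = n - 1 = 38
t = (x̄ - μ₀) / (s/√n) = (63.37 - 59) / (18.40/√39) = 1.483
p-value = 0.1463

Since p-value > α = 0.1, we fail to reject H₀.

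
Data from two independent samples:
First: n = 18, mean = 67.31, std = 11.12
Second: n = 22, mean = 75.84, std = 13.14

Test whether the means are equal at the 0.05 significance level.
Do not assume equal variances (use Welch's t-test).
Welch's two-sample t-test:
H₀: μ₁ = μ₂
H₁: μ₁ ≠ μ₂
s₁²/n₁ = 11.12²/18 = 6.8697,  s₂²/n₂ = 13.14²/22 = 7.8482
SE = √(s₁²/n₁ + s₂²/n₂) = √(6.8697 + 7.8482) = 3.8364
df (Welch-Satterthwaite) = (s₁²/n₁ + s₂²/n₂)² / [(s₁²/n₁)²/(n₁-1) + (s₂²/n₂)²/(n₂-1)] ≈ 37.94
t = (x̄₁ - x̄₂) / SE = (67.31 - 75.84) / 3.8364 = -8.53 / 3.8364 = -2.223
p-value = 0.0322

Since p-value < α = 0.05, we reject H₀.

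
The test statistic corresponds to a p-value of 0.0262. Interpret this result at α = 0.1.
Since p = 0.0262 < α = 0.1, reject H₀.
There is sufficient evidence to reject the null hypothesis; the result is statistically significant at the 0.1 level.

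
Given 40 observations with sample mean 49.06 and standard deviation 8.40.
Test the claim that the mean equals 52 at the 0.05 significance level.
One-sample t-test:
H₀: μ = 52
H₁: μ ≠ 52
df = n - 1 = 39
t = (x̄ - μ₀) / (s/√n) = (49.06 - 52) / (8.40/√40) = -2.214
p-value = 0.0328

Since p-value < α = 0.05, we reject H₀.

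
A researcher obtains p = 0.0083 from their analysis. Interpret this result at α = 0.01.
Since p = 0.0083 < α = 0.01, reject H₀.
There is sufficient evidence to reject the null hypothesis; the result is statistically significant at the 0.01 level.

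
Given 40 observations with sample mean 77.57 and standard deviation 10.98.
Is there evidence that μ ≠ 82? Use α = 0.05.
One-sample t-test:
H₀: μ = 82
H₁: μ ≠ 82
df = n - 1 = 39
t = (x̄ - μ₀) / (s/√n) = (77.57 - 82) / (10.98/√40) = -2.552
p-value = 0.0148

Since p-value < α = 0.05, we reject H₀.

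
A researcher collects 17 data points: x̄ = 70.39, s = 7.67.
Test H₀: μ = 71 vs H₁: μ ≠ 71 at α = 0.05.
One-sample t-test:
H₀: μ = 71
H₁: μ ≠ 71
df = n - 1 = 16
t = (x̄ - μ₀) / (s/√n) = (70.39 - 71) / (7.67/√17) = -0.328
p-value = 0.7472

Since p-value > α = 0.05, we fail to reject H₀.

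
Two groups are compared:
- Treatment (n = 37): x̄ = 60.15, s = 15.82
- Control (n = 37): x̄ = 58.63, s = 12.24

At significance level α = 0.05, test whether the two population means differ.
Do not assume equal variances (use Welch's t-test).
Welch's two-sample t-test:
H₀: μ₁ = μ₂
H₁: μ₁ ≠ μ₂
s₁²/n₁ = 15.82²/37 = 6.7641,  s₂²/n₂ = 12.24²/37 = 4.0491
SE = √(s₁²/n₁ + s₂²/n₂) = √(6.7641 + 4.0491) = 3.2883
df (Welch-Satterthwaite) = (s₁²/n₁ + s₂²/n₂)² / [(s₁²/n₁)²/(n₁-1) + (s₂²/n₂)²/(n₂-1)] ≈ 67.73
t = (x̄₁ - x̄₂) / SE = (60.15 - 58.63) / 3.2883 = 1.52 / 3.2883 = 0.462
p-value = 0.6454

Since p-value > α = 0.05, we fail to reject H₀.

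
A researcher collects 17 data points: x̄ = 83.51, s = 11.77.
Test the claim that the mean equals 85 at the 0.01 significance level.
One-sample t-test:
H₀: μ = 85
H₁: μ ≠ 85
df = n - 1 = 16
t = (x̄ - μ₀) / (s/√n) = (83.51 - 85) / (11.77/√17) = -0.522
p-value = 0.6089

Since p-value > α = 0.01, we fail to reject H₀.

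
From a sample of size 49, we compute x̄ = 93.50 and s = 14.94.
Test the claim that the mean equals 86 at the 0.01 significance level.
One-sample t-test:
H₀: μ = 86
H₁: μ ≠ 86
df = n - 1 = 48
t = (x̄ - μ₀) / (s/√n) = (93.50 - 86) / (14.94/√49) = 3.514
p-value = 0.0010

Since p-value < α = 0.01, we reject H₀.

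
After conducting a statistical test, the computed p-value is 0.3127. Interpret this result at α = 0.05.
Since p = 0.3127 > α = 0.05, fail to reject H₀.
There is insufficient evidence to reject the null hypothesis; the result is not statistically significant at the 0.05 level.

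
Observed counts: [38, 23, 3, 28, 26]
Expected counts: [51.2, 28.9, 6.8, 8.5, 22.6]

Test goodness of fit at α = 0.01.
Chi-square goodness of fit test:
H₀: observed counts match expected distribution
H₁: observed counts differ from expected distribution
df = k - 1 = 4
χ² = Σ(O - E)²/E
   = (38 - 51.2)²/51.2 + (23 - 28.9)²/28.9 + (3 - 6.8)²/6.8 + (28 - 8.5)²/8.5 + (26 - 22.6)²/22.6
   = 3.403 + 1.204 + 2.124 + 44.735 + 0.512
   = 51.98
p-value < 0.0001

Since p-value < α = 0.01, we reject H₀.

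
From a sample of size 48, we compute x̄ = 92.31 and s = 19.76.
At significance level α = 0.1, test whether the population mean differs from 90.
One-sample t-test:
H₀: μ = 90
H₁: μ ≠ 90
df = n - 1 = 47
t = (x̄ - μ₀) / (s/√n) = (92.31 - 90) / (19.76/√48) = 0.810
p-value = 0.4221

Since p-value > α = 0.1, we fail to reject H₀.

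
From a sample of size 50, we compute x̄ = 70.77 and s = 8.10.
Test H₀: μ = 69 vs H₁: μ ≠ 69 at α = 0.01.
One-sample t-test:
H₀: μ = 69
H₁: μ ≠ 69
df = n - 1 = 49
t = (x̄ - μ₀) / (s/√n) = (70.77 - 69) / (8.10/√50) = 1.545
p-value = 0.1287

Since p-value > α = 0.01, we fail to reject H₀.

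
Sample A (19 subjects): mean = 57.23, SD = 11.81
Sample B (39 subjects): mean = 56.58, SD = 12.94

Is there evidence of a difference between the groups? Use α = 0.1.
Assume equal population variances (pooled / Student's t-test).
Student's two-sample t-test (equal variances):
H₀: μ₁ = μ₂
H₁: μ₁ ≠ μ₂
df = n₁ + n₂ - 2 = 56
Pooled variance s_p² = [(n₁-1)s₁² + (n₂-1)s₂²] / (n₁ + n₂ - 2) = [(18)(11.81²) + (38)(12.94²)] / 56 = 158.4540
SE = √(s_p²(1/n₁ + 1/n₂)) = √(158.4540 × (1/19 + 1/39)) = 3.5217
t = (x̄₁ - x̄₂) / SE = (57.23 - 56.58) / 3.5217 = 0.65 / 3.5217 = 0.185
p-value = 0.8542

Since p-value > α = 0.1, we fail to reject H₀.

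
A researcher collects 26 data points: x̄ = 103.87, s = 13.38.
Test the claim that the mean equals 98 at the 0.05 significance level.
One-sample t-test:
H₀: μ = 98
H₁: μ ≠ 98
df = n - 1 = 25
t = (x̄ - μ₀) / (s/√n) = (103.87 - 98) / (13.38/√26) = 2.237
p-value = 0.0344

Since p-value < α = 0.05, we reject H₀.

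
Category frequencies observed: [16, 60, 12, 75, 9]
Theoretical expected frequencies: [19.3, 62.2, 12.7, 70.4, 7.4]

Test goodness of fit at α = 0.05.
Chi-square goodness of fit test:
H₀: observed counts match expected distribution
H₁: observed counts differ from expected distribution
df = k - 1 = 4
χ² = Σ(O - E)²/E
   = (16 - 19.3)²/19.3 + (60 - 62.2)²/62.2 + (12 - 12.7)²/12.7 + (75 - 70.4)²/70.4 + (9 - 7.4)²/7.4
   = 0.564 + 0.078 + 0.039 + 0.301 + 0.346
   = 1.33
p-value = 0.8568

Since p-value > α = 0.05, we fail to reject H₀.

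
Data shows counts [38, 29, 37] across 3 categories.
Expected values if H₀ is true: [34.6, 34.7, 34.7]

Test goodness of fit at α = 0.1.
Chi-square goodness of fit test:
H₀: observed counts match expected distribution
H₁: observed counts differ from expected distribution
df = k - 1 = 2
χ² = Σ(O - E)²/E
   = (38 - 34.6)²/34.6 + (29 - 34.7)²/34.7 + (37 - 34.7)²/34.7
   = 0.334 + 0.936 + 0.152
   = 1.42
p-value = 0.4909

Since p-value > α = 0.1, we fail to reject H₀.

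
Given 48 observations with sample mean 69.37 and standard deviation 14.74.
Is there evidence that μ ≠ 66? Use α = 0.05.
One-sample t-test:
H₀: μ = 66
H₁: μ ≠ 66
df = n - 1 = 47
t = (x̄ - μ₀) / (s/√n) = (69.37 - 66) / (14.74/√48) = 1.584
p-value = 0.1199

Since p-value > α = 0.05, we fail to reject H₀.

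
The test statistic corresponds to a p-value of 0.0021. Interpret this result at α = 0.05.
Since p = 0.0021 < α = 0.05, reject H₀.
There is sufficient evidence to reject the null hypothesis; the result is statistically significant at the 0.05 level.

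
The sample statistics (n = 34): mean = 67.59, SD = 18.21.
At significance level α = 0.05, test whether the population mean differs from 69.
One-sample t-test:
H₀: μ = 69
H₁: μ ≠ 69
df = n - 1 = 33
t = (x̄ - μ₀) / (s/√n) = (67.59 - 69) / (18.21/√34) = -0.451
p-value = 0.6546

Since p-value > α = 0.05, we fail to reject H₀.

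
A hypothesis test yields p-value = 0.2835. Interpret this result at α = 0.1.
Since p = 0.2835 > α = 0.1, fail to reject H₀.
There is insufficient evidence to reject the null hypothesis; the result is not statistically significant at the 0.1 level.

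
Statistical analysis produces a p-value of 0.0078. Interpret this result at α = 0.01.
Since p = 0.0078 < α = 0.01, reject H₀.
There is sufficient evidence to reject the null hypothesis; the result is statistically significant at the 0.01 level.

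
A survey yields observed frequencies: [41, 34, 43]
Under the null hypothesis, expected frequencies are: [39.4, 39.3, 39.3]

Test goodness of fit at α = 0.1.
Chi-square goodness of fit test:
H₀: observed counts match expected distribution
H₁: observed counts differ from expected distribution
df = k - 1 = 2
χ² = Σ(O - E)²/E
   = (41 - 39.4)²/39.4 + (34 - 39.3)²/39.3 + (43 - 39.3)²/39.3
   = 0.065 + 0.715 + 0.348
   = 1.13
p-value = 0.5689

Since p-value > α = 0.1, we fail to reject H₀.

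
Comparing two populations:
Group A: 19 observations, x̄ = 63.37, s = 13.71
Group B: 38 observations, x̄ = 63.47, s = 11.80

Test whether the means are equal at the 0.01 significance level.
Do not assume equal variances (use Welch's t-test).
Welch's two-sample t-test:
H₀: μ₁ = μ₂
H₁: μ₁ ≠ μ₂
s₁²/n₁ = 13.71²/19 = 9.8928,  s₂²/n₂ = 11.80²/38 = 3.6642
SE = √(s₁²/n₁ + s₂²/n₂) = √(9.8928 + 3.6642) = 3.6820
df (Welch-Satterthwaite) = (s₁²/n₁ + s₂²/n₂)² / [(s₁²/n₁)²/(n₁-1) + (s₂²/n₂)²/(n₂-1)] ≈ 31.69
t = (x̄₁ - x̄₂) / SE = (63.37 - 63.47) / 3.6820 = -0.10 / 3.6820 = -0.027
p-value = 0.9785

Since p-value > α = 0.01, we fail to reject H₀.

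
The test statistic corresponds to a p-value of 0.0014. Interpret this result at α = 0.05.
Since p = 0.0014 < α = 0.05, reject H₀.
There is sufficient evidence to reject the null hypothesis; the result is statistically significant at the 0.05 level.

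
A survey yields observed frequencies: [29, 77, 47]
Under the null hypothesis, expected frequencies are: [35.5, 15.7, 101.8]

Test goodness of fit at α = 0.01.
Chi-square goodness of fit test:
H₀: observed counts match expected distribution
H₁: observed counts differ from expected distribution
df = k - 1 = 2
χ² = Σ(O - E)²/E
   = (29 - 35.5)²/35.5 + (77 - 15.7)²/15.7 + (47 - 101.8)²/101.8
   = 1.190 + 239.343 + 29.499
   = 270.03
p-value < 0.0001

Since p-value < α = 0.01, we reject H₀.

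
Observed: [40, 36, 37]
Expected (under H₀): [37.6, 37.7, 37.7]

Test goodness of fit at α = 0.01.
Chi-square goodness of fit test:
H₀: observed counts match expected distribution
H₁: observed counts differ from expected distribution
df = k - 1 = 2
χ² = Σ(O - E)²/E
   = (40 - 37.6)²/37.6 + (36 - 37.7)²/37.7 + (37 - 37.7)²/37.7
   = 0.153 + 0.077 + 0.013
   = 0.24
p-value = 0.8857

Since p-value > α = 0.01, we fail to reject H₀.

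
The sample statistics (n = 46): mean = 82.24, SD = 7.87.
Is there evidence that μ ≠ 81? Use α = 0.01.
One-sample t-test:
H₀: μ = 81
H₁: μ ≠ 81
df = n - 1 = 45
t = (x̄ - μ₀) / (s/√n) = (82.24 - 81) / (7.87/√46) = 1.069
p-value = 0.2909

Since p-value > α = 0.01, we fail to reject H₀.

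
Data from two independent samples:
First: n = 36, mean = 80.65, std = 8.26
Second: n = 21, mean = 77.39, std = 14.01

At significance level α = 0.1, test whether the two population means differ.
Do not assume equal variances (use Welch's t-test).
Welch's two-sample t-test:
H₀: μ₁ = μ₂
H₁: μ₁ ≠ μ₂
s₁²/n₁ = 8.26²/36 = 1.8952,  s₂²/n₂ = 14.01²/21 = 9.3467
SE = √(s₁²/n₁ + s₂²/n₂) = √(1.8952 + 9.3467) = 3.3529
df (Welch-Satterthwaite) = (s₁²/n₁ + s₂²/n₂)² / [(s₁²/n₁)²/(n₁-1) + (s₂²/n₂)²/(n₂-1)] ≈ 28.27
t = (x̄₁ - x̄₂) / SE = (80.65 - 77.39) / 3.3529 = 3.26 / 3.3529 = 0.972
p-value = 0.3392

Since p-value > α = 0.1, we fail to reject H₀.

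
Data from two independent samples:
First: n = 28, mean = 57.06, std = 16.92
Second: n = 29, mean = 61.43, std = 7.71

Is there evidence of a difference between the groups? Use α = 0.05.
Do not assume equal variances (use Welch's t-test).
Welch's two-sample t-test:
H₀: μ₁ = μ₂
H₁: μ₁ ≠ μ₂
s₁²/n₁ = 16.92²/28 = 10.2245,  s₂²/n₂ = 7.71²/29 = 2.0498
SE = √(s₁²/n₁ + s₂²/n₂) = √(10.2245 + 2.0498) = 3.5035
df (Welch-Satterthwaite) = (s₁²/n₁ + s₂²/n₂)² / [(s₁²/n₁)²/(n₁-1) + (s₂²/n₂)²/(n₂-1)] ≈ 37.46
t = (x̄₁ - x̄₂) / SE = (57.06 - 61.43) / 3.5035 = -4.37 / 3.5035 = -1.247
p-value = 0.2200

Since p-value > α = 0.05, we fail to reject H₀.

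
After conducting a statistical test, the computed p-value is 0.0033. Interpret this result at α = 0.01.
Since p = 0.0033 < α = 0.01, reject H₀.
There is sufficient evidence to reject the null hypothesis; the result is statistically significant at the 0.01 level.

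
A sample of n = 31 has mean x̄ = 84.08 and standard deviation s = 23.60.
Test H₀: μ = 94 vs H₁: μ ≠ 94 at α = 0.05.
One-sample t-test:
H₀: μ = 94
H₁: μ ≠ 94
df = n - 1 = 30
t = (x̄ - μ₀) / (s/√n) = (84.08 - 94) / (23.60/√31) = -2.340
p-value = 0.0261

Since p-value < α = 0.05, we reject H₀.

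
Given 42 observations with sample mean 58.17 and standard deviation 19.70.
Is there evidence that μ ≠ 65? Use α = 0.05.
One-sample t-test:
H₀: μ = 65
H₁: μ ≠ 65
df = n - 1 = 41
t = (x̄ - μ₀) / (s/√n) = (58.17 - 65) / (19.70/√42) = -2.247
p-value = 0.0301

Since p-value < α = 0.05, we reject H₀.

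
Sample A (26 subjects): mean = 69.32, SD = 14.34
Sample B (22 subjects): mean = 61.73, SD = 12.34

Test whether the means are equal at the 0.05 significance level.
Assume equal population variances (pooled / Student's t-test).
Student's two-sample t-test (equal variances):
H₀: μ₁ = μ₂
H₁: μ₁ ≠ μ₂
df = n₁ + n₂ - 2 = 46
Pooled variance s_p² = [(n₁-1)s₁² + (n₂-1)s₂²] / (n₁ + n₂ - 2) = [(25)(14.34²) + (21)(12.34²)] / 46 = 181.2756
SE = √(s_p²(1/n₁ + 1/n₂)) = √(181.2756 × (1/26 + 1/22)) = 3.9002
t = (x̄₁ - x̄₂) / SE = (69.32 - 61.73) / 3.9002 = 7.59 / 3.9002 = 1.946
p-value = 0.0578

Since p-value > α = 0.05, we fail to reject H₀.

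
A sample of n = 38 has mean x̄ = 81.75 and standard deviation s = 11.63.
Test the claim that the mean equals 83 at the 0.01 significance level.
One-sample t-test:
H₀: μ = 83
H₁: μ ≠ 83
df = n - 1 = 37
t = (x̄ - μ₀) / (s/√n) = (81.75 - 83) / (11.63/√38) = -0.663
p-value = 0.5117

Since p-value > α = 0.01, we fail to reject H₀.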